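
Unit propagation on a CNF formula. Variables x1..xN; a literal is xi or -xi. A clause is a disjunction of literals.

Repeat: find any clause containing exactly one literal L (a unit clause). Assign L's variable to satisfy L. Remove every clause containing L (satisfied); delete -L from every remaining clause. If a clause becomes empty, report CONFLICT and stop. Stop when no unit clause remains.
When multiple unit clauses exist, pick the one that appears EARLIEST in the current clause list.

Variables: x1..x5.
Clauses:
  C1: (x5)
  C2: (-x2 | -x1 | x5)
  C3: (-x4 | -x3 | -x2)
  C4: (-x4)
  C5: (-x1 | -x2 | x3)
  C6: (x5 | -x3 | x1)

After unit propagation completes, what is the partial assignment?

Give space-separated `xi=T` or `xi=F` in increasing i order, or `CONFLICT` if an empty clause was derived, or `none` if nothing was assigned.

unit clause [5] forces x5=T; simplify:
  satisfied 3 clause(s); 3 remain; assigned so far: [5]
unit clause [-4] forces x4=F; simplify:
  satisfied 2 clause(s); 1 remain; assigned so far: [4, 5]

Answer: x4=F x5=T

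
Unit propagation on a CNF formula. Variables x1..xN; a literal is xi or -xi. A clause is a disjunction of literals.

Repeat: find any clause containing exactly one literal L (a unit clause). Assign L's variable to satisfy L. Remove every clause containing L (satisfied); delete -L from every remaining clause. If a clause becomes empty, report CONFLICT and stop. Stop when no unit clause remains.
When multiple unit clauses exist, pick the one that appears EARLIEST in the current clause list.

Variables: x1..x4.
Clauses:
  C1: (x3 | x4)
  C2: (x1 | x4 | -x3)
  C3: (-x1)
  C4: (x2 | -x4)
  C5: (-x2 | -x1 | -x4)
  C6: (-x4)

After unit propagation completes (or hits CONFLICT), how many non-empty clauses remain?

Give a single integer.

Answer: 0

Derivation:
unit clause [-1] forces x1=F; simplify:
  drop 1 from [1, 4, -3] -> [4, -3]
  satisfied 2 clause(s); 4 remain; assigned so far: [1]
unit clause [-4] forces x4=F; simplify:
  drop 4 from [3, 4] -> [3]
  drop 4 from [4, -3] -> [-3]
  satisfied 2 clause(s); 2 remain; assigned so far: [1, 4]
unit clause [3] forces x3=T; simplify:
  drop -3 from [-3] -> [] (empty!)
  satisfied 1 clause(s); 1 remain; assigned so far: [1, 3, 4]
CONFLICT (empty clause)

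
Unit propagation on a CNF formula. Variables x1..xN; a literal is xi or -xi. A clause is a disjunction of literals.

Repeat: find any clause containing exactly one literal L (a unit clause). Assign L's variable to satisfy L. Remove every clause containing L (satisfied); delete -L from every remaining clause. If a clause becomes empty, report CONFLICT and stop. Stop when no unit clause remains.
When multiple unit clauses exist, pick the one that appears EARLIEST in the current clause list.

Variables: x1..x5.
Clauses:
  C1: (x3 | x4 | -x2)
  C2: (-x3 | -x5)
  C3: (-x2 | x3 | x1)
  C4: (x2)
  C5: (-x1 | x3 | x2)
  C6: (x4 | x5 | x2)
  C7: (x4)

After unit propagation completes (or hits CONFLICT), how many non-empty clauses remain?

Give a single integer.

unit clause [2] forces x2=T; simplify:
  drop -2 from [3, 4, -2] -> [3, 4]
  drop -2 from [-2, 3, 1] -> [3, 1]
  satisfied 3 clause(s); 4 remain; assigned so far: [2]
unit clause [4] forces x4=T; simplify:
  satisfied 2 clause(s); 2 remain; assigned so far: [2, 4]

Answer: 2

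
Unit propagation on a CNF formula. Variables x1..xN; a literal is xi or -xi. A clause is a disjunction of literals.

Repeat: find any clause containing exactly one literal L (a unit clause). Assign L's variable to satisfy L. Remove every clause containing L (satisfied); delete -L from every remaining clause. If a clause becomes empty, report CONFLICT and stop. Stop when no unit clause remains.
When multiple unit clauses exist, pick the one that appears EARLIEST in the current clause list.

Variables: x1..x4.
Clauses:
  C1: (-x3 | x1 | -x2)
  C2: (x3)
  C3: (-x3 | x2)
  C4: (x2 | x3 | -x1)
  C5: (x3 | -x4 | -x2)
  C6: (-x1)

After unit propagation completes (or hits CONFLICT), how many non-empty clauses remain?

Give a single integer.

Answer: 0

Derivation:
unit clause [3] forces x3=T; simplify:
  drop -3 from [-3, 1, -2] -> [1, -2]
  drop -3 from [-3, 2] -> [2]
  satisfied 3 clause(s); 3 remain; assigned so far: [3]
unit clause [2] forces x2=T; simplify:
  drop -2 from [1, -2] -> [1]
  satisfied 1 clause(s); 2 remain; assigned so far: [2, 3]
unit clause [1] forces x1=T; simplify:
  drop -1 from [-1] -> [] (empty!)
  satisfied 1 clause(s); 1 remain; assigned so far: [1, 2, 3]
CONFLICT (empty clause)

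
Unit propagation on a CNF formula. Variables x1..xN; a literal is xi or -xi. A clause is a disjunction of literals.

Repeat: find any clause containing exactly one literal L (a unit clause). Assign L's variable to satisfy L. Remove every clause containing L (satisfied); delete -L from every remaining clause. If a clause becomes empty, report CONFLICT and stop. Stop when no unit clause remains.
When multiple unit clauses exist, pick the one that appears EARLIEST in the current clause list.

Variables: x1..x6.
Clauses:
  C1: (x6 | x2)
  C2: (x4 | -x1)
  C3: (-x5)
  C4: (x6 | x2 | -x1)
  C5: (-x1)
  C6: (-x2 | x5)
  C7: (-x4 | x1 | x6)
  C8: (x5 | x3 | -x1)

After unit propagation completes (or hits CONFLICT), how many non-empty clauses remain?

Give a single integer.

unit clause [-5] forces x5=F; simplify:
  drop 5 from [-2, 5] -> [-2]
  drop 5 from [5, 3, -1] -> [3, -1]
  satisfied 1 clause(s); 7 remain; assigned so far: [5]
unit clause [-1] forces x1=F; simplify:
  drop 1 from [-4, 1, 6] -> [-4, 6]
  satisfied 4 clause(s); 3 remain; assigned so far: [1, 5]
unit clause [-2] forces x2=F; simplify:
  drop 2 from [6, 2] -> [6]
  satisfied 1 clause(s); 2 remain; assigned so far: [1, 2, 5]
unit clause [6] forces x6=T; simplify:
  satisfied 2 clause(s); 0 remain; assigned so far: [1, 2, 5, 6]

Answer: 0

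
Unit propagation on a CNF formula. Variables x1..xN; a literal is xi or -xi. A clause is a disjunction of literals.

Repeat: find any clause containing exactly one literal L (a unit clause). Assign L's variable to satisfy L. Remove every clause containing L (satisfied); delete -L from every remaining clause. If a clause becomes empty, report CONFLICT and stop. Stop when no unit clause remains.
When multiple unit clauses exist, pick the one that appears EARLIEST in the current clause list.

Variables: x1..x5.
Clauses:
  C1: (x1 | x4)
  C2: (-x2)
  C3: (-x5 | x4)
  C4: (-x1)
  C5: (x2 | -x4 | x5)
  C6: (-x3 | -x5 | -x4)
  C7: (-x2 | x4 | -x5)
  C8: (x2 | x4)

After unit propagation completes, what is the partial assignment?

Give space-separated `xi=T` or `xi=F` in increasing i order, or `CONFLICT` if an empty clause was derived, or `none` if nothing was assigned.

Answer: x1=F x2=F x3=F x4=T x5=T

Derivation:
unit clause [-2] forces x2=F; simplify:
  drop 2 from [2, -4, 5] -> [-4, 5]
  drop 2 from [2, 4] -> [4]
  satisfied 2 clause(s); 6 remain; assigned so far: [2]
unit clause [-1] forces x1=F; simplify:
  drop 1 from [1, 4] -> [4]
  satisfied 1 clause(s); 5 remain; assigned so far: [1, 2]
unit clause [4] forces x4=T; simplify:
  drop -4 from [-4, 5] -> [5]
  drop -4 from [-3, -5, -4] -> [-3, -5]
  satisfied 3 clause(s); 2 remain; assigned so far: [1, 2, 4]
unit clause [5] forces x5=T; simplify:
  drop -5 from [-3, -5] -> [-3]
  satisfied 1 clause(s); 1 remain; assigned so far: [1, 2, 4, 5]
unit clause [-3] forces x3=F; simplify:
  satisfied 1 clause(s); 0 remain; assigned so far: [1, 2, 3, 4, 5]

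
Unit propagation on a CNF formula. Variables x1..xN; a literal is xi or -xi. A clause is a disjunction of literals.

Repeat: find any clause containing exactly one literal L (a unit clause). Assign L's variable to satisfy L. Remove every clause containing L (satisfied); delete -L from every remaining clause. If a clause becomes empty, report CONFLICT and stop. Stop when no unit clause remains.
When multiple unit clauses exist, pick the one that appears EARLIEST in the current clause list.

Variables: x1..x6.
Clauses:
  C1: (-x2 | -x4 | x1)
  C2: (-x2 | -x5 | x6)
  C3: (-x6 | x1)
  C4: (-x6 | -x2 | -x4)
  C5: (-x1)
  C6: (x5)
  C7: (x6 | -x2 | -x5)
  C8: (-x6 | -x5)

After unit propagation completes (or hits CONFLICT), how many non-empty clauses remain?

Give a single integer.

Answer: 0

Derivation:
unit clause [-1] forces x1=F; simplify:
  drop 1 from [-2, -4, 1] -> [-2, -4]
  drop 1 from [-6, 1] -> [-6]
  satisfied 1 clause(s); 7 remain; assigned so far: [1]
unit clause [-6] forces x6=F; simplify:
  drop 6 from [-2, -5, 6] -> [-2, -5]
  drop 6 from [6, -2, -5] -> [-2, -5]
  satisfied 3 clause(s); 4 remain; assigned so far: [1, 6]
unit clause [5] forces x5=T; simplify:
  drop -5 from [-2, -5] -> [-2]
  drop -5 from [-2, -5] -> [-2]
  satisfied 1 clause(s); 3 remain; assigned so far: [1, 5, 6]
unit clause [-2] forces x2=F; simplify:
  satisfied 3 clause(s); 0 remain; assigned so far: [1, 2, 5, 6]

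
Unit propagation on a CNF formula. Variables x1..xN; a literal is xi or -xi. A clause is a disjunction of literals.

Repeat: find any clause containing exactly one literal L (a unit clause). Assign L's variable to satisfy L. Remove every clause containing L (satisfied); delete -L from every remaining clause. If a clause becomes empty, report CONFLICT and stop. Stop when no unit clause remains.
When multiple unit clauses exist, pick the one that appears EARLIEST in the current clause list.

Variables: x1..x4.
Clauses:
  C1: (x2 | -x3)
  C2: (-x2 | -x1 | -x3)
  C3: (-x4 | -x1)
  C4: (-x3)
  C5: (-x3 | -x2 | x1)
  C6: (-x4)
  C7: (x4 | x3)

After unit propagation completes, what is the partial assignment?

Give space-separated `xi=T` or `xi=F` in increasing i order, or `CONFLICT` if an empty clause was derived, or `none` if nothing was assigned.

Answer: CONFLICT

Derivation:
unit clause [-3] forces x3=F; simplify:
  drop 3 from [4, 3] -> [4]
  satisfied 4 clause(s); 3 remain; assigned so far: [3]
unit clause [-4] forces x4=F; simplify:
  drop 4 from [4] -> [] (empty!)
  satisfied 2 clause(s); 1 remain; assigned so far: [3, 4]
CONFLICT (empty clause)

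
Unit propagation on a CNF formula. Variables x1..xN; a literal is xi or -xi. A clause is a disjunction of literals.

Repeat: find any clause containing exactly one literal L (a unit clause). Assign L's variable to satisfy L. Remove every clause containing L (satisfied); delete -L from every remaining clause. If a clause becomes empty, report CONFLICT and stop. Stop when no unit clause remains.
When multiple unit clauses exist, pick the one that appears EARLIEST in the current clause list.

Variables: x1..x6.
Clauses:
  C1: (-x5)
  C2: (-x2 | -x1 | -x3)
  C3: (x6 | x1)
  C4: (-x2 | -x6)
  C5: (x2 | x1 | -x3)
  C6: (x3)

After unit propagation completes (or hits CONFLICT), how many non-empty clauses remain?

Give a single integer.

unit clause [-5] forces x5=F; simplify:
  satisfied 1 clause(s); 5 remain; assigned so far: [5]
unit clause [3] forces x3=T; simplify:
  drop -3 from [-2, -1, -3] -> [-2, -1]
  drop -3 from [2, 1, -3] -> [2, 1]
  satisfied 1 clause(s); 4 remain; assigned so far: [3, 5]

Answer: 4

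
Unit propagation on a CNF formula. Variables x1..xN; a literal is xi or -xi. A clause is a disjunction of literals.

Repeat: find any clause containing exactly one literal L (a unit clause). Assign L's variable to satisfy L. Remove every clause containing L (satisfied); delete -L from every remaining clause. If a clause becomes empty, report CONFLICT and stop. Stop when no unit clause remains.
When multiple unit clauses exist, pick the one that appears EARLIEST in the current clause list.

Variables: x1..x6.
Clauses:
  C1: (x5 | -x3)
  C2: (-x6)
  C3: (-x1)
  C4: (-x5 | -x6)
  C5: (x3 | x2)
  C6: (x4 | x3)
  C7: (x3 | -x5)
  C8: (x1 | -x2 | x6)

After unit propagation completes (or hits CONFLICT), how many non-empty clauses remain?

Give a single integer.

unit clause [-6] forces x6=F; simplify:
  drop 6 from [1, -2, 6] -> [1, -2]
  satisfied 2 clause(s); 6 remain; assigned so far: [6]
unit clause [-1] forces x1=F; simplify:
  drop 1 from [1, -2] -> [-2]
  satisfied 1 clause(s); 5 remain; assigned so far: [1, 6]
unit clause [-2] forces x2=F; simplify:
  drop 2 from [3, 2] -> [3]
  satisfied 1 clause(s); 4 remain; assigned so far: [1, 2, 6]
unit clause [3] forces x3=T; simplify:
  drop -3 from [5, -3] -> [5]
  satisfied 3 clause(s); 1 remain; assigned so far: [1, 2, 3, 6]
unit clause [5] forces x5=T; simplify:
  satisfied 1 clause(s); 0 remain; assigned so far: [1, 2, 3, 5, 6]

Answer: 0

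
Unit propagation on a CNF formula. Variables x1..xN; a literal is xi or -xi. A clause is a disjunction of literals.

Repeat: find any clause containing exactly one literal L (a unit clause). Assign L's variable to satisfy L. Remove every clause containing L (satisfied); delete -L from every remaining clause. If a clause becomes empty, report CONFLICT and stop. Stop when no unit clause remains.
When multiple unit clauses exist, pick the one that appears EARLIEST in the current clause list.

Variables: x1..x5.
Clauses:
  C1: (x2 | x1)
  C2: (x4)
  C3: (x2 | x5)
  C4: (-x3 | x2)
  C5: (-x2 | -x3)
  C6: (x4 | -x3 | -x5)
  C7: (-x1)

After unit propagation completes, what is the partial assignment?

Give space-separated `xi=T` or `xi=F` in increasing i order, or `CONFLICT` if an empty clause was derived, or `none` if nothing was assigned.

Answer: x1=F x2=T x3=F x4=T

Derivation:
unit clause [4] forces x4=T; simplify:
  satisfied 2 clause(s); 5 remain; assigned so far: [4]
unit clause [-1] forces x1=F; simplify:
  drop 1 from [2, 1] -> [2]
  satisfied 1 clause(s); 4 remain; assigned so far: [1, 4]
unit clause [2] forces x2=T; simplify:
  drop -2 from [-2, -3] -> [-3]
  satisfied 3 clause(s); 1 remain; assigned so far: [1, 2, 4]
unit clause [-3] forces x3=F; simplify:
  satisfied 1 clause(s); 0 remain; assigned so far: [1, 2, 3, 4]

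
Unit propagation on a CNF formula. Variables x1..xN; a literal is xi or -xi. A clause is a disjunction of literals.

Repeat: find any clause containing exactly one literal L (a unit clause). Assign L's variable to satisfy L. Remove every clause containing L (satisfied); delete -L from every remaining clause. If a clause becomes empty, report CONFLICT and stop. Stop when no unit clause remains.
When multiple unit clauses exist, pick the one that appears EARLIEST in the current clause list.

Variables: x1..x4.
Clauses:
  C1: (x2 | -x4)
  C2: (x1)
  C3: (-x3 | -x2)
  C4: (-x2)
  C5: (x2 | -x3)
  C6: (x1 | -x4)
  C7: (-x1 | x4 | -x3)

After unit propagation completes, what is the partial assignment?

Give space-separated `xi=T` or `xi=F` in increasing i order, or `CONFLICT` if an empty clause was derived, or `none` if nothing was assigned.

Answer: x1=T x2=F x3=F x4=F

Derivation:
unit clause [1] forces x1=T; simplify:
  drop -1 from [-1, 4, -3] -> [4, -3]
  satisfied 2 clause(s); 5 remain; assigned so far: [1]
unit clause [-2] forces x2=F; simplify:
  drop 2 from [2, -4] -> [-4]
  drop 2 from [2, -3] -> [-3]
  satisfied 2 clause(s); 3 remain; assigned so far: [1, 2]
unit clause [-4] forces x4=F; simplify:
  drop 4 from [4, -3] -> [-3]
  satisfied 1 clause(s); 2 remain; assigned so far: [1, 2, 4]
unit clause [-3] forces x3=F; simplify:
  satisfied 2 clause(s); 0 remain; assigned so far: [1, 2, 3, 4]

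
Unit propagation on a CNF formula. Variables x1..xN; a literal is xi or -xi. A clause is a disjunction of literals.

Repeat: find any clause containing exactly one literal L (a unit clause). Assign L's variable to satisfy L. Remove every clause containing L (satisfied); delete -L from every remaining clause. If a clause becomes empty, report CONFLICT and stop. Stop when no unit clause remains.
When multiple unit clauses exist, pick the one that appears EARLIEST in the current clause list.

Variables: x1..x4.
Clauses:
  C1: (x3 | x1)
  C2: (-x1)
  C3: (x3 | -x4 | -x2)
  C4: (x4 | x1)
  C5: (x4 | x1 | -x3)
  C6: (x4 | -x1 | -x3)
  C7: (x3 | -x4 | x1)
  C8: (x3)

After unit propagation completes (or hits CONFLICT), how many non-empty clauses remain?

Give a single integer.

unit clause [-1] forces x1=F; simplify:
  drop 1 from [3, 1] -> [3]
  drop 1 from [4, 1] -> [4]
  drop 1 from [4, 1, -3] -> [4, -3]
  drop 1 from [3, -4, 1] -> [3, -4]
  satisfied 2 clause(s); 6 remain; assigned so far: [1]
unit clause [3] forces x3=T; simplify:
  drop -3 from [4, -3] -> [4]
  satisfied 4 clause(s); 2 remain; assigned so far: [1, 3]
unit clause [4] forces x4=T; simplify:
  satisfied 2 clause(s); 0 remain; assigned so far: [1, 3, 4]

Answer: 0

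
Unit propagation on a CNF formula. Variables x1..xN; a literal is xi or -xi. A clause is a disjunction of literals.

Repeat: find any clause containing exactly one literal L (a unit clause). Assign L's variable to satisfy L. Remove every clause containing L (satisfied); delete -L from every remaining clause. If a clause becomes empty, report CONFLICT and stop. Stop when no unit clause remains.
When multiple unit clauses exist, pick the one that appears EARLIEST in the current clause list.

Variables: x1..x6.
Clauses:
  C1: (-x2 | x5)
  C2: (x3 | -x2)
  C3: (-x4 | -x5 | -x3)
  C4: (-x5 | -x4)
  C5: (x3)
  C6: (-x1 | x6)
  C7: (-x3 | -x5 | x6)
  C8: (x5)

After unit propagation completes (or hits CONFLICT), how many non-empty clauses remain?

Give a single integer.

unit clause [3] forces x3=T; simplify:
  drop -3 from [-4, -5, -3] -> [-4, -5]
  drop -3 from [-3, -5, 6] -> [-5, 6]
  satisfied 2 clause(s); 6 remain; assigned so far: [3]
unit clause [5] forces x5=T; simplify:
  drop -5 from [-4, -5] -> [-4]
  drop -5 from [-5, -4] -> [-4]
  drop -5 from [-5, 6] -> [6]
  satisfied 2 clause(s); 4 remain; assigned so far: [3, 5]
unit clause [-4] forces x4=F; simplify:
  satisfied 2 clause(s); 2 remain; assigned so far: [3, 4, 5]
unit clause [6] forces x6=T; simplify:
  satisfied 2 clause(s); 0 remain; assigned so far: [3, 4, 5, 6]

Answer: 0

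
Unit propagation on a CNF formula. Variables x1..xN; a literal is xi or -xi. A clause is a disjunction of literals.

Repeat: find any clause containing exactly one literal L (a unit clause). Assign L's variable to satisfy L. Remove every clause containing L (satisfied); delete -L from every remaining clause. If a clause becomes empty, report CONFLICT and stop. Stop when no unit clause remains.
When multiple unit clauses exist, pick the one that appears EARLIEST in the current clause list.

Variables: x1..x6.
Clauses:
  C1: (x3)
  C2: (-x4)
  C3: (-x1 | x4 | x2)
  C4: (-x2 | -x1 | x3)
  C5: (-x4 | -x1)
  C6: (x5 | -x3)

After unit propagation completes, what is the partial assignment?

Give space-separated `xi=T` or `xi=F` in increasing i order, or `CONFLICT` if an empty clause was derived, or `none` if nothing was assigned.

unit clause [3] forces x3=T; simplify:
  drop -3 from [5, -3] -> [5]
  satisfied 2 clause(s); 4 remain; assigned so far: [3]
unit clause [-4] forces x4=F; simplify:
  drop 4 from [-1, 4, 2] -> [-1, 2]
  satisfied 2 clause(s); 2 remain; assigned so far: [3, 4]
unit clause [5] forces x5=T; simplify:
  satisfied 1 clause(s); 1 remain; assigned so far: [3, 4, 5]

Answer: x3=T x4=F x5=T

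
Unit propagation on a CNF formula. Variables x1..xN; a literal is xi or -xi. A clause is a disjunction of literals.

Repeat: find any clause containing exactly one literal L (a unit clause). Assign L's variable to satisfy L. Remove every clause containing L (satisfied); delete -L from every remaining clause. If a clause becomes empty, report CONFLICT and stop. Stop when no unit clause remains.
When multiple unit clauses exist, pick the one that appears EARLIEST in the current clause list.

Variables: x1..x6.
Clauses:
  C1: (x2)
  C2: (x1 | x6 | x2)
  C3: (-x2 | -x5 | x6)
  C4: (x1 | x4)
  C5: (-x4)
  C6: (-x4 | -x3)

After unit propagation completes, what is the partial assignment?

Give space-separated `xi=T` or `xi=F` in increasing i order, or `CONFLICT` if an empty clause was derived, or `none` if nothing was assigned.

unit clause [2] forces x2=T; simplify:
  drop -2 from [-2, -5, 6] -> [-5, 6]
  satisfied 2 clause(s); 4 remain; assigned so far: [2]
unit clause [-4] forces x4=F; simplify:
  drop 4 from [1, 4] -> [1]
  satisfied 2 clause(s); 2 remain; assigned so far: [2, 4]
unit clause [1] forces x1=T; simplify:
  satisfied 1 clause(s); 1 remain; assigned so far: [1, 2, 4]

Answer: x1=T x2=T x4=F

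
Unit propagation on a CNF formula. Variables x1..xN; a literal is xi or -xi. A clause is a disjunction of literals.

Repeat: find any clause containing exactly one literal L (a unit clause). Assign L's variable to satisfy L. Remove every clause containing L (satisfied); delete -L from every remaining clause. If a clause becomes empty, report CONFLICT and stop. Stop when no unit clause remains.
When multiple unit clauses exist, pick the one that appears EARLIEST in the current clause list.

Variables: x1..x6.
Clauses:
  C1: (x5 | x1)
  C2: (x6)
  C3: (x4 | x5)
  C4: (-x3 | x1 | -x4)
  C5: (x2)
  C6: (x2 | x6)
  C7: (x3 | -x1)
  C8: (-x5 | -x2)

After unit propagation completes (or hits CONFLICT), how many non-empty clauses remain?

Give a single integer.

Answer: 0

Derivation:
unit clause [6] forces x6=T; simplify:
  satisfied 2 clause(s); 6 remain; assigned so far: [6]
unit clause [2] forces x2=T; simplify:
  drop -2 from [-5, -2] -> [-5]
  satisfied 1 clause(s); 5 remain; assigned so far: [2, 6]
unit clause [-5] forces x5=F; simplify:
  drop 5 from [5, 1] -> [1]
  drop 5 from [4, 5] -> [4]
  satisfied 1 clause(s); 4 remain; assigned so far: [2, 5, 6]
unit clause [1] forces x1=T; simplify:
  drop -1 from [3, -1] -> [3]
  satisfied 2 clause(s); 2 remain; assigned so far: [1, 2, 5, 6]
unit clause [4] forces x4=T; simplify:
  satisfied 1 clause(s); 1 remain; assigned so far: [1, 2, 4, 5, 6]
unit clause [3] forces x3=T; simplify:
  satisfied 1 clause(s); 0 remain; assigned so far: [1, 2, 3, 4, 5, 6]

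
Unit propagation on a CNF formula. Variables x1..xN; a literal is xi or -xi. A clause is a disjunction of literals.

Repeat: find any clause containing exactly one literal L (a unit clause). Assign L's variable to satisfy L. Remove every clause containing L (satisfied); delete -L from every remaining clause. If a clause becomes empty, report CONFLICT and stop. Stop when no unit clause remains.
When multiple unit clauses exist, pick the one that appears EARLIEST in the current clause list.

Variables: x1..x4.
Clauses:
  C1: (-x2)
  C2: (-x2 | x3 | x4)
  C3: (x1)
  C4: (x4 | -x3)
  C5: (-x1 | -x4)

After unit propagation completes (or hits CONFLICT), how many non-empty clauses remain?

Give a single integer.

Answer: 0

Derivation:
unit clause [-2] forces x2=F; simplify:
  satisfied 2 clause(s); 3 remain; assigned so far: [2]
unit clause [1] forces x1=T; simplify:
  drop -1 from [-1, -4] -> [-4]
  satisfied 1 clause(s); 2 remain; assigned so far: [1, 2]
unit clause [-4] forces x4=F; simplify:
  drop 4 from [4, -3] -> [-3]
  satisfied 1 clause(s); 1 remain; assigned so far: [1, 2, 4]
unit clause [-3] forces x3=F; simplify:
  satisfied 1 clause(s); 0 remain; assigned so far: [1, 2, 3, 4]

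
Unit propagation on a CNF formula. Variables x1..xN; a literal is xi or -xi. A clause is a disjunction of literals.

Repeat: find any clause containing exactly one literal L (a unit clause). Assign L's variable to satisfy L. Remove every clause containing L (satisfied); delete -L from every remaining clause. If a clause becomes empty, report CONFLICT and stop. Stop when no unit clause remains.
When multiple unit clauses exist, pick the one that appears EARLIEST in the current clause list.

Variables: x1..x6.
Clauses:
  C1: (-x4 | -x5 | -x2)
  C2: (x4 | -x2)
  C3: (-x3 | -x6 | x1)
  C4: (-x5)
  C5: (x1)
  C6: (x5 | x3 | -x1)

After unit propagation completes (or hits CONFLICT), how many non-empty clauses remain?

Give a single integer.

Answer: 1

Derivation:
unit clause [-5] forces x5=F; simplify:
  drop 5 from [5, 3, -1] -> [3, -1]
  satisfied 2 clause(s); 4 remain; assigned so far: [5]
unit clause [1] forces x1=T; simplify:
  drop -1 from [3, -1] -> [3]
  satisfied 2 clause(s); 2 remain; assigned so far: [1, 5]
unit clause [3] forces x3=T; simplify:
  satisfied 1 clause(s); 1 remain; assigned so far: [1, 3, 5]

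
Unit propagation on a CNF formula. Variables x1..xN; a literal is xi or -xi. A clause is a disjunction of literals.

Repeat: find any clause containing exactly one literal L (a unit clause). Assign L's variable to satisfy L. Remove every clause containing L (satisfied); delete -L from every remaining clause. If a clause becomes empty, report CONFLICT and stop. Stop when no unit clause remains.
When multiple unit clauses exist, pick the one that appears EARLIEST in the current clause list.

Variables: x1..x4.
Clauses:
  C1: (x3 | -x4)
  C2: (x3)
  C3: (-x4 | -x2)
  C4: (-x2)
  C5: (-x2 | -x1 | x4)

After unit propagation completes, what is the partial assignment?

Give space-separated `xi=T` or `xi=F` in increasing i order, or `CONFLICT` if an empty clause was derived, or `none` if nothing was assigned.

Answer: x2=F x3=T

Derivation:
unit clause [3] forces x3=T; simplify:
  satisfied 2 clause(s); 3 remain; assigned so far: [3]
unit clause [-2] forces x2=F; simplify:
  satisfied 3 clause(s); 0 remain; assigned so far: [2, 3]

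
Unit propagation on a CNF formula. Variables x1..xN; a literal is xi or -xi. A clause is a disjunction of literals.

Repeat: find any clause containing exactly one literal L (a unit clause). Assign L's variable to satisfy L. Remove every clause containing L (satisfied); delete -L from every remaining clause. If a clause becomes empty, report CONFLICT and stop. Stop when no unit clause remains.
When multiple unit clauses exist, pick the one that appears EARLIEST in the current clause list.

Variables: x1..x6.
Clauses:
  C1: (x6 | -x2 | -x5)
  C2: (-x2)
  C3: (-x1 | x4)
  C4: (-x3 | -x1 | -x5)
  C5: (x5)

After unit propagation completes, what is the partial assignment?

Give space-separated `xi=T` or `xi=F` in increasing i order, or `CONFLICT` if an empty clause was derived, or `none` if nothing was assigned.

unit clause [-2] forces x2=F; simplify:
  satisfied 2 clause(s); 3 remain; assigned so far: [2]
unit clause [5] forces x5=T; simplify:
  drop -5 from [-3, -1, -5] -> [-3, -1]
  satisfied 1 clause(s); 2 remain; assigned so far: [2, 5]

Answer: x2=F x5=T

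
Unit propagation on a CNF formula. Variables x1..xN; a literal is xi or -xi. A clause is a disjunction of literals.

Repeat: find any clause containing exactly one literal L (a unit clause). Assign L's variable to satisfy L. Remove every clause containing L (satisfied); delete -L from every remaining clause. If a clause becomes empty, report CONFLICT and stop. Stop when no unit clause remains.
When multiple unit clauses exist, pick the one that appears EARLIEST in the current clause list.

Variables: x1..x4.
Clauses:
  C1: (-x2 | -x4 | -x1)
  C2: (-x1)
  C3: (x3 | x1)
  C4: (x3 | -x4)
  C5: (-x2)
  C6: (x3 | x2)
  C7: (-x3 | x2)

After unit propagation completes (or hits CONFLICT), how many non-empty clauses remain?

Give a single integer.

Answer: 0

Derivation:
unit clause [-1] forces x1=F; simplify:
  drop 1 from [3, 1] -> [3]
  satisfied 2 clause(s); 5 remain; assigned so far: [1]
unit clause [3] forces x3=T; simplify:
  drop -3 from [-3, 2] -> [2]
  satisfied 3 clause(s); 2 remain; assigned so far: [1, 3]
unit clause [-2] forces x2=F; simplify:
  drop 2 from [2] -> [] (empty!)
  satisfied 1 clause(s); 1 remain; assigned so far: [1, 2, 3]
CONFLICT (empty clause)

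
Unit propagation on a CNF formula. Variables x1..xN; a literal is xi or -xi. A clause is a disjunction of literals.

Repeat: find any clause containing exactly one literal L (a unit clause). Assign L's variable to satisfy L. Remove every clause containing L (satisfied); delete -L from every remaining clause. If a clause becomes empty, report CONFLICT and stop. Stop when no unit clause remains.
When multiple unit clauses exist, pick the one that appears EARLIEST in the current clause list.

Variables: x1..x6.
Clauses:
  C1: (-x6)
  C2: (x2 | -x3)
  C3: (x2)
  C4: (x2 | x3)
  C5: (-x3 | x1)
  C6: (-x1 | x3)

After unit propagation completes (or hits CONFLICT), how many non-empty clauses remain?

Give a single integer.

unit clause [-6] forces x6=F; simplify:
  satisfied 1 clause(s); 5 remain; assigned so far: [6]
unit clause [2] forces x2=T; simplify:
  satisfied 3 clause(s); 2 remain; assigned so far: [2, 6]

Answer: 2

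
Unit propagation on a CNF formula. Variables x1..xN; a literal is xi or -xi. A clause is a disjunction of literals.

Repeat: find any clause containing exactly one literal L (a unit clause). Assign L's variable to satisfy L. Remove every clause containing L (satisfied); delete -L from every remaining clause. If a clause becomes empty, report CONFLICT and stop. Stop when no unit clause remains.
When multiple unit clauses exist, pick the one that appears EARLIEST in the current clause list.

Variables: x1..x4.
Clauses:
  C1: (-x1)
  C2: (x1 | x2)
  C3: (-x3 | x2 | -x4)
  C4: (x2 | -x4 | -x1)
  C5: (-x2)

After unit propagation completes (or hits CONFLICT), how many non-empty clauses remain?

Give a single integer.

unit clause [-1] forces x1=F; simplify:
  drop 1 from [1, 2] -> [2]
  satisfied 2 clause(s); 3 remain; assigned so far: [1]
unit clause [2] forces x2=T; simplify:
  drop -2 from [-2] -> [] (empty!)
  satisfied 2 clause(s); 1 remain; assigned so far: [1, 2]
CONFLICT (empty clause)

Answer: 0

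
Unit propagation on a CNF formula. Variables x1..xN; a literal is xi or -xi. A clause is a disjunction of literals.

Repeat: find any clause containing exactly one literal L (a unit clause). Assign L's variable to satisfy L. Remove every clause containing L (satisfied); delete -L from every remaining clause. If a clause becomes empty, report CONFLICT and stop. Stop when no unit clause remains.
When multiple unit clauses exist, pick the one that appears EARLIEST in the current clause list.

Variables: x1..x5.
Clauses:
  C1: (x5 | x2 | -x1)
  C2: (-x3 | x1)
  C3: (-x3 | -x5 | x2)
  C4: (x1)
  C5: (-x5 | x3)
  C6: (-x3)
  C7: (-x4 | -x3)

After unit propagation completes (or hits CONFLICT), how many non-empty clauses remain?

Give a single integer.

Answer: 0

Derivation:
unit clause [1] forces x1=T; simplify:
  drop -1 from [5, 2, -1] -> [5, 2]
  satisfied 2 clause(s); 5 remain; assigned so far: [1]
unit clause [-3] forces x3=F; simplify:
  drop 3 from [-5, 3] -> [-5]
  satisfied 3 clause(s); 2 remain; assigned so far: [1, 3]
unit clause [-5] forces x5=F; simplify:
  drop 5 from [5, 2] -> [2]
  satisfied 1 clause(s); 1 remain; assigned so far: [1, 3, 5]
unit clause [2] forces x2=T; simplify:
  satisfied 1 clause(s); 0 remain; assigned so far: [1, 2, 3, 5]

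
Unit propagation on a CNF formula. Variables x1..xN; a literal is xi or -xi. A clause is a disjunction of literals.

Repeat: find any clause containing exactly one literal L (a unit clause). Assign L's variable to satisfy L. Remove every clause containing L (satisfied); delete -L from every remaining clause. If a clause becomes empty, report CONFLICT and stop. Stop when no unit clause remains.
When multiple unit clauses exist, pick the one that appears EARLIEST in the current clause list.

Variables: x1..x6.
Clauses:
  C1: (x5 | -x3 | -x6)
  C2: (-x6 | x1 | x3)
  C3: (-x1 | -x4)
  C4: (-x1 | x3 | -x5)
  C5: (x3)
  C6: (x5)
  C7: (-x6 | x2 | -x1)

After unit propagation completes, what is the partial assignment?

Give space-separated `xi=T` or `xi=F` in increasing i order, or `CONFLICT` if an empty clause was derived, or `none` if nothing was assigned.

unit clause [3] forces x3=T; simplify:
  drop -3 from [5, -3, -6] -> [5, -6]
  satisfied 3 clause(s); 4 remain; assigned so far: [3]
unit clause [5] forces x5=T; simplify:
  satisfied 2 clause(s); 2 remain; assigned so far: [3, 5]

Answer: x3=T x5=T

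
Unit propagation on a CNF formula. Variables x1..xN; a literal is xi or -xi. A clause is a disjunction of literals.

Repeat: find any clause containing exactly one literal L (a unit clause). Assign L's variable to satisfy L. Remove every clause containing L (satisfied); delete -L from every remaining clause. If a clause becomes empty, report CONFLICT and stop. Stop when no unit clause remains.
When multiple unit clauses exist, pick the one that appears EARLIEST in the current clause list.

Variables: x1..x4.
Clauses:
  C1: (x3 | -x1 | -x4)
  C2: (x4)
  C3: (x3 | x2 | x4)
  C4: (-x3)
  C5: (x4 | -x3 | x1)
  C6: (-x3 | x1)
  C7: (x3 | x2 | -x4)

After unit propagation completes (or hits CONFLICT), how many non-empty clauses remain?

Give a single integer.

unit clause [4] forces x4=T; simplify:
  drop -4 from [3, -1, -4] -> [3, -1]
  drop -4 from [3, 2, -4] -> [3, 2]
  satisfied 3 clause(s); 4 remain; assigned so far: [4]
unit clause [-3] forces x3=F; simplify:
  drop 3 from [3, -1] -> [-1]
  drop 3 from [3, 2] -> [2]
  satisfied 2 clause(s); 2 remain; assigned so far: [3, 4]
unit clause [-1] forces x1=F; simplify:
  satisfied 1 clause(s); 1 remain; assigned so far: [1, 3, 4]
unit clause [2] forces x2=T; simplify:
  satisfied 1 clause(s); 0 remain; assigned so far: [1, 2, 3, 4]

Answer: 0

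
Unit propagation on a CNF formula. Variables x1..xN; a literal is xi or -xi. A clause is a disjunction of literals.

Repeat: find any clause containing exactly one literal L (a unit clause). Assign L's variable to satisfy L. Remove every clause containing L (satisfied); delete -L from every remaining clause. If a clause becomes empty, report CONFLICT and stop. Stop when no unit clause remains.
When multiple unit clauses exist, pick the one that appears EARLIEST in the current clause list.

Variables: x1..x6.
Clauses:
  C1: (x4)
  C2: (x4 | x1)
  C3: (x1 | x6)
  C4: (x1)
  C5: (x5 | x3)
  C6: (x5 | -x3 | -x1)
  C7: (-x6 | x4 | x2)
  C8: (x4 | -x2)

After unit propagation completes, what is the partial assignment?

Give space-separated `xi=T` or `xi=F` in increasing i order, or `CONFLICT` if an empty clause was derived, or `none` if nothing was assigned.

unit clause [4] forces x4=T; simplify:
  satisfied 4 clause(s); 4 remain; assigned so far: [4]
unit clause [1] forces x1=T; simplify:
  drop -1 from [5, -3, -1] -> [5, -3]
  satisfied 2 clause(s); 2 remain; assigned so far: [1, 4]

Answer: x1=T x4=T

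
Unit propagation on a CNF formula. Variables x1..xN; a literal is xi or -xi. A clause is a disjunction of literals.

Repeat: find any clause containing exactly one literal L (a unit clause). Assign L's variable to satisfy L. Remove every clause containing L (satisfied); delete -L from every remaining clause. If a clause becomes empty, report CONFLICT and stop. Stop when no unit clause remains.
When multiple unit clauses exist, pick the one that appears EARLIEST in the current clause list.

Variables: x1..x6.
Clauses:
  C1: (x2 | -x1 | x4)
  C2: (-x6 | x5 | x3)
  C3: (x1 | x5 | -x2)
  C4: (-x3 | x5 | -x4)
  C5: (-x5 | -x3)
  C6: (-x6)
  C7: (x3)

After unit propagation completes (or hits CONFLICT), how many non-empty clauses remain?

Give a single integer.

unit clause [-6] forces x6=F; simplify:
  satisfied 2 clause(s); 5 remain; assigned so far: [6]
unit clause [3] forces x3=T; simplify:
  drop -3 from [-3, 5, -4] -> [5, -4]
  drop -3 from [-5, -3] -> [-5]
  satisfied 1 clause(s); 4 remain; assigned so far: [3, 6]
unit clause [-5] forces x5=F; simplify:
  drop 5 from [1, 5, -2] -> [1, -2]
  drop 5 from [5, -4] -> [-4]
  satisfied 1 clause(s); 3 remain; assigned so far: [3, 5, 6]
unit clause [-4] forces x4=F; simplify:
  drop 4 from [2, -1, 4] -> [2, -1]
  satisfied 1 clause(s); 2 remain; assigned so far: [3, 4, 5, 6]

Answer: 2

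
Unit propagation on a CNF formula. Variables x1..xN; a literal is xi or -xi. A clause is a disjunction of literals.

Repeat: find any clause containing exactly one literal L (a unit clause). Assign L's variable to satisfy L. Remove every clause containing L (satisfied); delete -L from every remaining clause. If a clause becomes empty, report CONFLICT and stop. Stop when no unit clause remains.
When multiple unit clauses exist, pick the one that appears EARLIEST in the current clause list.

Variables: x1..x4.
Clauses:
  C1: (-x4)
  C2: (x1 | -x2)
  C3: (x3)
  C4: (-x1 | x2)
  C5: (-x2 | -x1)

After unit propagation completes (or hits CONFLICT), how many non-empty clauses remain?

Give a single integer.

unit clause [-4] forces x4=F; simplify:
  satisfied 1 clause(s); 4 remain; assigned so far: [4]
unit clause [3] forces x3=T; simplify:
  satisfied 1 clause(s); 3 remain; assigned so far: [3, 4]

Answer: 3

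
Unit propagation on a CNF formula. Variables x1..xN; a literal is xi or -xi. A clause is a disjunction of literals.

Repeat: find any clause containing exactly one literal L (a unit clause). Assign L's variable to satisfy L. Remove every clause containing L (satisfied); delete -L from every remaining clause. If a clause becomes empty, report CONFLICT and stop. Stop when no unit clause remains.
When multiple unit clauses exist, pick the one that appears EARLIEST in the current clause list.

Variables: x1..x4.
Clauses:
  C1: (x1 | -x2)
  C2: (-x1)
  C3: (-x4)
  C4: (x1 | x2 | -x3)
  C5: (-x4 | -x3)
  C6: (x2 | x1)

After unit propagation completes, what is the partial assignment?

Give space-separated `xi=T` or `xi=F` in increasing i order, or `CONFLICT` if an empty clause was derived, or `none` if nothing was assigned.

unit clause [-1] forces x1=F; simplify:
  drop 1 from [1, -2] -> [-2]
  drop 1 from [1, 2, -3] -> [2, -3]
  drop 1 from [2, 1] -> [2]
  satisfied 1 clause(s); 5 remain; assigned so far: [1]
unit clause [-2] forces x2=F; simplify:
  drop 2 from [2, -3] -> [-3]
  drop 2 from [2] -> [] (empty!)
  satisfied 1 clause(s); 4 remain; assigned so far: [1, 2]
CONFLICT (empty clause)

Answer: CONFLICT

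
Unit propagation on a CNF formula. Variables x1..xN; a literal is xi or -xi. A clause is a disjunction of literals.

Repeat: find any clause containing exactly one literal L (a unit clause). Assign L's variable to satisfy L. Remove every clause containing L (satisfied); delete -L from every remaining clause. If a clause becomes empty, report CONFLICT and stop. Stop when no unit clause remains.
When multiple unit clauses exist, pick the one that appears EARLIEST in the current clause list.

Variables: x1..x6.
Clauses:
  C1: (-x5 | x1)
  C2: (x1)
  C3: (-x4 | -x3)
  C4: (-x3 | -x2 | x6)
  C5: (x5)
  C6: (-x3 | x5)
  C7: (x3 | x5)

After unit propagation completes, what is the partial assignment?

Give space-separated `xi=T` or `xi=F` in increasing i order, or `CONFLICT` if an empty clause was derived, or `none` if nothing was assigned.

Answer: x1=T x5=T

Derivation:
unit clause [1] forces x1=T; simplify:
  satisfied 2 clause(s); 5 remain; assigned so far: [1]
unit clause [5] forces x5=T; simplify:
  satisfied 3 clause(s); 2 remain; assigned so far: [1, 5]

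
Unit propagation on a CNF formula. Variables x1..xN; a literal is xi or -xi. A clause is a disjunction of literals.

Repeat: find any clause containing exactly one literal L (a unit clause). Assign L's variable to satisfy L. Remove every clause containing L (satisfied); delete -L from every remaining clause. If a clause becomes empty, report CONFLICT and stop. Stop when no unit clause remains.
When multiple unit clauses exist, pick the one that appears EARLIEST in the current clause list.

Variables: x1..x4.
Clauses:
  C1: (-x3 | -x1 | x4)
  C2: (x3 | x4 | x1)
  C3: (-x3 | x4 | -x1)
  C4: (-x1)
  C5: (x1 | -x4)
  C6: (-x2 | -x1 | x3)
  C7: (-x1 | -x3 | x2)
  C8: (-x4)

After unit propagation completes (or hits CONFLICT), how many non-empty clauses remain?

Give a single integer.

unit clause [-1] forces x1=F; simplify:
  drop 1 from [3, 4, 1] -> [3, 4]
  drop 1 from [1, -4] -> [-4]
  satisfied 5 clause(s); 3 remain; assigned so far: [1]
unit clause [-4] forces x4=F; simplify:
  drop 4 from [3, 4] -> [3]
  satisfied 2 clause(s); 1 remain; assigned so far: [1, 4]
unit clause [3] forces x3=T; simplify:
  satisfied 1 clause(s); 0 remain; assigned so far: [1, 3, 4]

Answer: 0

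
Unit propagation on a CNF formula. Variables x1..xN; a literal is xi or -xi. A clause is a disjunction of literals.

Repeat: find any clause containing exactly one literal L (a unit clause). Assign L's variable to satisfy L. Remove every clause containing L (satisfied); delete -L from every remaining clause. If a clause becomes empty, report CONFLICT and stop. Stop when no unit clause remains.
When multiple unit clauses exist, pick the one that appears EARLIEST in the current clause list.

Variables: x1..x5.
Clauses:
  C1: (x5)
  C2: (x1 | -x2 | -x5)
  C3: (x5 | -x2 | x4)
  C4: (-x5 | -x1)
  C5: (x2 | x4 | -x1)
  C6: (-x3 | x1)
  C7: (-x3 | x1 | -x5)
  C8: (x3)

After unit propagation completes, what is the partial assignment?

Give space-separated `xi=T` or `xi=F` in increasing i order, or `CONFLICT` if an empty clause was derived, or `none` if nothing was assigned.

unit clause [5] forces x5=T; simplify:
  drop -5 from [1, -2, -5] -> [1, -2]
  drop -5 from [-5, -1] -> [-1]
  drop -5 from [-3, 1, -5] -> [-3, 1]
  satisfied 2 clause(s); 6 remain; assigned so far: [5]
unit clause [-1] forces x1=F; simplify:
  drop 1 from [1, -2] -> [-2]
  drop 1 from [-3, 1] -> [-3]
  drop 1 from [-3, 1] -> [-3]
  satisfied 2 clause(s); 4 remain; assigned so far: [1, 5]
unit clause [-2] forces x2=F; simplify:
  satisfied 1 clause(s); 3 remain; assigned so far: [1, 2, 5]
unit clause [-3] forces x3=F; simplify:
  drop 3 from [3] -> [] (empty!)
  satisfied 2 clause(s); 1 remain; assigned so far: [1, 2, 3, 5]
CONFLICT (empty clause)

Answer: CONFLICT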